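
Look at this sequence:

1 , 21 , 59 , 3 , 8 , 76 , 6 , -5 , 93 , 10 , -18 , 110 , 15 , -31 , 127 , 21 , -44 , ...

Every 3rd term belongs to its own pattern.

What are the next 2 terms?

Split by position mod 3: positions 1, 4, 7, … form one track, and each other residue class forms its own.
Track A: 1, 3, 6, 10, 15, 21 (triangular numbers starting at T_1).
Track B: 21, 8, -5, -18, -31, -44 (subtracting 13 each time).
Track C: 59, 76, 93, 110, 127 (adding 17 each time).
The 18th slot belongs to track C; its 6th term is 144.
Term 19 comes from track A (its 7th entry): 28.

144, 28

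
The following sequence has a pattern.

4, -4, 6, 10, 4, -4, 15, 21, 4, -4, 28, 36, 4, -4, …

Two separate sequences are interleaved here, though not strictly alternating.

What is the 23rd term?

Positions follow the repeating pattern AABB; grouping by letter gives 2 tracks.
Stream A: 4, -4, 4, -4, 4, -4, 4, -4 — the oscillation 4·(−1)^(n+1).
Stream B: 6, 10, 15, 21, 28, 36 — triangular numbers n(n+1)/2 for n = 3, 4, ….
Term 23 comes from stream B (its 11th entry): 91.

91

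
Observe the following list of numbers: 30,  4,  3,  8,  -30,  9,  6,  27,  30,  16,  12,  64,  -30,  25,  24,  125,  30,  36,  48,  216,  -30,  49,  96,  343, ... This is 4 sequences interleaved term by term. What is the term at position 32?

Split by position mod 4 into 4 tracks.
Stream A: 30, -30, 30, -30, 30, -30 (the oscillation 30·(−1)^(n+1)).
Stream B: 4, 9, 16, 25, 36, 49 (perfect squares starting at 2²).
Stream C: 3, 6, 12, 24, 48, 96 (geometric with ratio 2).
Stream D: 8, 27, 64, 125, 216, 343 (the cubes 2³, 3³, 4³, …).
Position 32 falls in stream D as its term 8, giving 729.

729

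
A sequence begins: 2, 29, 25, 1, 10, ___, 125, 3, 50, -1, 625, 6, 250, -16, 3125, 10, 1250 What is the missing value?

14

The terms cycle through 4 interleaved subsequences.
Subsequence A is 2, 10, 50, 250, 1250, which is a geometric progression (common ratio 5).
Subsequence B is 29, ?, -1, -16, which is linear: a_n = 44 − 15·n.
Subsequence C is 25, 125, 625, 3125, which is successive powers of 5.
Subsequence D is 1, 3, 6, 10, which is triangular numbers n(n+1)/2 for n = 1, 2, ….
The gap is subsequence B's term 2; the rule gives 14.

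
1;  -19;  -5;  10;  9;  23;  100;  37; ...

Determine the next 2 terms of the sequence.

Positions follow the repeating pattern ABB; grouping by letter gives 2 tracks.
Track A: 1, 10, 100 — powers of 10.
Track B: -19, -5, 9, 23, 37 — adding 14 each time.
The 9th slot belongs to track B; its 6th term is 51.
Position 10 → track A, term 4 = 1000.

51, 1000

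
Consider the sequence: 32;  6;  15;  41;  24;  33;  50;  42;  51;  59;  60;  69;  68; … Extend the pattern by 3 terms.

The slot pattern repeats as ABB (period 3), so there are 2 interleaved tracks.
Stream A: 32, 41, 50, 59, 68 (adding 9 each time).
Stream B: 6, 15, 24, 33, 42, 51, 60, 69 (linear: a_n = -3 + 9·n).
Term 14 comes from stream B (its 9th entry): 78.
The 15th slot belongs to stream B; its 10th term is 87.
Position 16 → stream A, term 6 = 77.

78, 87, 77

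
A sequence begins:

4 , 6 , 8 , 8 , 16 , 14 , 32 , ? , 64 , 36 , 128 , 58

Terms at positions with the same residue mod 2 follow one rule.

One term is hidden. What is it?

The terms cycle through 2 interleaved subsequences.
Subsequence A is 4, 8, 16, 32, 64, 128, which is powers of 2.
Subsequence B is 6, 8, 14, ?, 36, 58, which is each term equals the sum of the previous two.
The gap is subsequence B's term 4; the rule gives 22.

22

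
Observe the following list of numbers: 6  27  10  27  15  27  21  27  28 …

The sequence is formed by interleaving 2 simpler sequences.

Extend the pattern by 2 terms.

27, 36

Split by position mod 2 into 2 tracks.
Stream A is 6, 10, 15, 21, 28, which is triangular numbers starting at T_3.
Stream B is 27, 27, 27, 27, which is always 27.
Position 10 → stream B, term 5 = 27.
The 11th slot belongs to stream A; its 6th term is 36.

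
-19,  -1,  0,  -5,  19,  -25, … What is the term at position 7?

38

The terms cycle through 2 interleaved subsequences.
Subsequence A: -19, 0, 19 — adding 19 each time.
Subsequence B: -1, -5, -25 — multiplying by 5 each time.
Position 7 → subsequence A, term 4 = 38.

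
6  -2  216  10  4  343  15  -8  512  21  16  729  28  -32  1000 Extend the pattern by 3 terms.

Read the sequence 3 terms at a time; column i is its own pattern.
Subsequence A: 6, 10, 15, 21, 28 (triangular numbers n(n+1)/2 for n = 3, 4, …).
Subsequence B: -2, 4, -8, 16, -32 (geometric with ratio -2).
Subsequence C: 216, 343, 512, 729, 1000 (the cubes 6³, 7³, 8³, …).
The 16th slot belongs to subsequence A; its 6th term is 36.
Position 17 falls in subsequence B as its term 6, giving 64.
Term 18 comes from subsequence C (its 6th entry): 1331.

36, 64, 1331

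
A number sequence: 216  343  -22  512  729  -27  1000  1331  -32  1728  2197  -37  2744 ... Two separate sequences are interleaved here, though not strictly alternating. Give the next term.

3375

The slot pattern repeats as AAB (period 3), so there are 2 interleaved tracks.
Stream A is 216, 343, 512, 729, 1000, 1331, 1728, 2197, 2744, which is the cubes 6³, 7³, 8³, ….
Stream B is -22, -27, -32, -37, which is arithmetic with common difference −5.
Position 14 → stream A, term 10 = 3375.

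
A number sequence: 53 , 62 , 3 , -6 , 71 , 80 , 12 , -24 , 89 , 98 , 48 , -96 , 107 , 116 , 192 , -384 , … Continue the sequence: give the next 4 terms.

125, 134, 768, -1536

Reading positions in blocks of 4 reveals the pattern AABB — 2 tracks woven together.
Track A: 53, 62, 71, 80, 89, 98, 107, 116. Adding 9 each time.
Track B: 3, -6, 12, -24, 48, -96, 192, -384. Geometric with ratio -2.
Position 17 falls in track A as its term 9, giving 125.
The 18th slot belongs to track A; its 10th term is 134.
The 19th slot belongs to track B; its 9th term is 768.
The 20th slot belongs to track B; its 10th term is -1536.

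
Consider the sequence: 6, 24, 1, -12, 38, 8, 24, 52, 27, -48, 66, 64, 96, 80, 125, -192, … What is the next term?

Taking every 3rd term gives 3 separate tracks.
Stream A: 6, -12, 24, -48, 96, -192 — a geometric progression (common ratio -2).
Stream B: 24, 38, 52, 66, 80 — arithmetic, step +14.
Stream C: 1, 8, 27, 64, 125 — the cubes 1³, 2³, 3³, ….
Position 17 falls in stream B as its term 6, giving 94.

94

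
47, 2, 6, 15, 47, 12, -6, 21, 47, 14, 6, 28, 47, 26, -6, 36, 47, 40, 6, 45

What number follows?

Split by position mod 4: positions 1, 5, 9, … form one track, and each other residue class forms its own.
Track A: 47, 47, 47, 47, 47. Constant 47.
Track B: 2, 12, 14, 26, 40. Fibonacci-style (each term is the sum of the two before it).
Track C: 6, -6, 6, -6, 6. The oscillation 6·(−1)^(n+1).
Track D: 15, 21, 28, 36, 45. Triangular numbers starting at T_5.
Position 21 falls in track A as its term 6, giving 47.

47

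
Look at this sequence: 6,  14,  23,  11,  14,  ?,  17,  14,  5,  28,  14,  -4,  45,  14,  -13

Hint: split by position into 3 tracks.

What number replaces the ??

Split by position mod 3: positions 1, 4, 7, … form one track, and each other residue class forms its own.
Track A = 6, 11, 17, 28, 45: Fibonacci-style (each term is the sum of the two before it).
Track B = 14, 14, 14, 14, 14: always 14.
Track C = 23, ?, 5, -4, -13: arithmetic with common difference −9.
The gap is track C's term 2; the rule gives 14.

14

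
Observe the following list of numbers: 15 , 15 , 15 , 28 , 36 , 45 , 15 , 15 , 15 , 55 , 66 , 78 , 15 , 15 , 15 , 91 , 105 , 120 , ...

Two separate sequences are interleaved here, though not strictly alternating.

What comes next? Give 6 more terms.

15, 15, 15, 136, 153, 171

Positions follow the repeating pattern AAABBB; grouping by letter gives 2 tracks.
Track A: 15, 15, 15, 15, 15, 15, 15, 15, 15. Constant 15.
Track B: 28, 36, 45, 55, 66, 78, 91, 105, 120. The triangular numbers T_7, T_8, ….
Position 19 falls in track A as its term 10, giving 15.
Position 20 → track A, term 11 = 15.
The 21st slot belongs to track A; its 12th term is 15.
The 22nd slot belongs to track B; its 10th term is 136.
Term 23 comes from track B (its 11th entry): 153.
Position 24 falls in track B as its term 12, giving 171.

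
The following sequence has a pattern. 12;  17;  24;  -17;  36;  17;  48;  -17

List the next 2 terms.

The terms cycle through 2 interleaved subsequences.
Track A is 12, 24, 36, 48, which is arithmetic with common difference +12.
Track B is 17, -17, 17, -17, which is oscillating between 17 and -17.
Term 9 comes from track A (its 5th entry): 60.
Term 10 comes from track B (its 5th entry): 17.

60, 17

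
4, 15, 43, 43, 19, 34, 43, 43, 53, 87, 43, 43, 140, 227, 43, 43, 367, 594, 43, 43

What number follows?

Positions follow the repeating pattern AABB; grouping by letter gives 2 tracks.
Stream A is 4, 15, 19, 34, 53, 87, 140, 227, 367, 594, which is each term equals the sum of the previous two.
Stream B is 43, 43, 43, 43, 43, 43, 43, 43, 43, 43, which is constant 43.
Term 21 comes from stream A (its 11th entry): 961.

961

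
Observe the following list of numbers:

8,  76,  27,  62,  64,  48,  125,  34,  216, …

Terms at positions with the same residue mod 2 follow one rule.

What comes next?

20

Positions 1, 3, 5, … form one subsequence and positions 2, 4, 6, … form another.
Stream A: 8, 27, 64, 125, 216 — consecutive cubes n³ from n = 2.
Stream B: 76, 62, 48, 34 — arithmetic, step −14.
Position 10 falls in stream B as its term 5, giving 20.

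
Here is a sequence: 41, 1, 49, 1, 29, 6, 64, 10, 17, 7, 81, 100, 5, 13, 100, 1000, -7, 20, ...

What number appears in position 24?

Read the sequence 4 terms at a time; column i is its own pattern.
Subsequence A: 41, 29, 17, 5, -7. Subtracting 12 each time.
Subsequence B: 1, 6, 7, 13, 20. Fibonacci-style (each term is the sum of the two before it).
Subsequence C: 49, 64, 81, 100. Consecutive squares n² from n = 7.
Subsequence D: 1, 10, 100, 1000. Geometric, ×10 each step.
Position 24 falls in subsequence D as its term 6, giving 100000.

100000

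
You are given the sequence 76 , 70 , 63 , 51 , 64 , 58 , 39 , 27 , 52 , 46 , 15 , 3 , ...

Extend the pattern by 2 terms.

40, 34

Positions follow the repeating pattern AABB; grouping by letter gives 2 tracks.
Stream A: 76, 70, 64, 58, 52, 46. Subtracting 6 each time.
Stream B: 63, 51, 39, 27, 15, 3. Linear: a_n = 75 − 12·n.
Term 13 comes from stream A (its 7th entry): 40.
Position 14 falls in stream A as its term 8, giving 34.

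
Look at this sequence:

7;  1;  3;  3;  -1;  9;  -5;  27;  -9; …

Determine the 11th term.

-13

Odd-indexed and even-indexed terms follow separate rules.
Subsequence A: 7, 3, -1, -5, -9 — subtracting 4 each time.
Subsequence B: 1, 3, 9, 27 — powers 3^0, 3^1, 3^2, ….
The 11th slot belongs to subsequence A; its 6th term is -13.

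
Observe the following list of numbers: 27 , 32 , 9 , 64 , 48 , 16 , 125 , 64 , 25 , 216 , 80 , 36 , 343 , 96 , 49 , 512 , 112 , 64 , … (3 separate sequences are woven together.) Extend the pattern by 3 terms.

Taking every 3rd term gives 3 separate tracks.
Track A: 27, 64, 125, 216, 343, 512 (perfect cubes starting at 3³).
Track B: 32, 48, 64, 80, 96, 112 (adding 16 each time).
Track C: 9, 16, 25, 36, 49, 64 (consecutive squares n² from n = 3).
Position 19 → track A, term 7 = 729.
The 20th slot belongs to track B; its 7th term is 128.
Position 21 falls in track C as its term 7, giving 81.

729, 128, 81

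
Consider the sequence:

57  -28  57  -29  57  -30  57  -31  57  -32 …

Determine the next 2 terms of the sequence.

Odd-indexed and even-indexed terms follow separate rules.
Subsequence A is 57, 57, 57, 57, 57, which is constant 57.
Subsequence B is -28, -29, -30, -31, -32, which is subtracting 1 each time.
The 11th slot belongs to subsequence A; its 6th term is 57.
Position 12 falls in subsequence B as its term 6, giving -33.

57, -33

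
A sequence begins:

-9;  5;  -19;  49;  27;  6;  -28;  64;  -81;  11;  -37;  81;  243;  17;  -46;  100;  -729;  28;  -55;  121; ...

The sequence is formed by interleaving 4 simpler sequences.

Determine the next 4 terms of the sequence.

Read the sequence 4 terms at a time; column i is its own pattern.
Track A: -9, 27, -81, 243, -729. Geometric, ×-3 each step.
Track B: 5, 6, 11, 17, 28. A Fibonacci-like recurrence a_n = a_{n-1} + a_{n-2}.
Track C: -19, -28, -37, -46, -55. Subtracting 9 each time.
Track D: 49, 64, 81, 100, 121. The squares 7², 8², 9², ….
Position 21 → track A, term 6 = 2187.
Position 22 falls in track B as its term 6, giving 45.
Term 23 comes from track C (its 6th entry): -64.
Position 24 → track D, term 6 = 144.

2187, 45, -64, 144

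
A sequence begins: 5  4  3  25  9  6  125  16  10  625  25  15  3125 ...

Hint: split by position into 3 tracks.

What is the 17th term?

The terms cycle through 3 interleaved subsequences.
Subsequence A: 5, 25, 125, 625, 3125 — powers of 5.
Subsequence B: 4, 9, 16, 25 — the squares 2², 3², 4², ….
Subsequence C: 3, 6, 10, 15 — the triangular numbers T_2, T_3, ….
Term 17 comes from subsequence B (its 6th entry): 49.

49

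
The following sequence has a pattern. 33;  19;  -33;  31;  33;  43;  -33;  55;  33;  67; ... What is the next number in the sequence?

Split by position mod 2 into 2 tracks.
Subsequence A is 33, -33, 33, -33, 33, which is alternating ±33.
Subsequence B is 19, 31, 43, 55, 67, which is adding 12 each time.
Position 11 falls in subsequence A as its term 6, giving -33.

-33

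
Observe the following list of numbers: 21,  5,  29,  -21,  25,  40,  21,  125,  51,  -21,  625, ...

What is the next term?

62

Split by position mod 3 into 3 tracks.
Stream A: 21, -21, 21, -21. Oscillating between 21 and -21.
Stream B: 5, 25, 125, 625. Successive powers of 5.
Stream C: 29, 40, 51. Adding 11 each time.
Position 12 falls in stream C as its term 4, giving 62.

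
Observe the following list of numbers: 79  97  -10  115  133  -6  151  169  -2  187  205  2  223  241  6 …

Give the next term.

259

The slot pattern repeats as AAB (period 3), so there are 2 interleaved tracks.
Track A = 79, 97, 115, 133, 151, 169, 187, 205, 223, 241: arithmetic, step +18.
Track B = -10, -6, -2, 2, 6: arithmetic with common difference +4.
Position 16 falls in track A as its term 11, giving 259.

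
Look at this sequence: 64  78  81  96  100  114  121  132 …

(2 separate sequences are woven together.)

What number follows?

144

The terms cycle through 2 interleaved subsequences.
Track A: 64, 81, 100, 121 (perfect squares starting at 8²).
Track B: 78, 96, 114, 132 (linear: a_n = 60 + 18·n).
Term 9 comes from track A (its 5th entry): 144.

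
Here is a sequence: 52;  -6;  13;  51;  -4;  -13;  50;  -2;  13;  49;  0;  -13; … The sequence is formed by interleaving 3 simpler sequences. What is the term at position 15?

13

Read the sequence 3 terms at a time; column i is its own pattern.
Stream A: 52, 51, 50, 49 (linear: a_n = 53 − n).
Stream B: -6, -4, -2, 0 (arithmetic, step +2).
Stream C: 13, -13, 13, -13 (oscillating between 13 and -13).
Term 15 comes from stream C (its 5th entry): 13.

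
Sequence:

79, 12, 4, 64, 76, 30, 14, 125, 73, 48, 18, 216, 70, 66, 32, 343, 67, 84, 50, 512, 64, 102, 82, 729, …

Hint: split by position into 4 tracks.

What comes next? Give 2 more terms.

Read the sequence 4 terms at a time; column i is its own pattern.
Track A is 79, 76, 73, 70, 67, 64, which is subtracting 3 each time.
Track B is 12, 30, 48, 66, 84, 102, which is arithmetic, step +18.
Track C is 4, 14, 18, 32, 50, 82, which is each term equals the sum of the previous two.
Track D is 64, 125, 216, 343, 512, 729, which is consecutive cubes n³ from n = 4.
Term 25 comes from track A (its 7th entry): 61.
Position 26 falls in track B as its term 7, giving 120.

61, 120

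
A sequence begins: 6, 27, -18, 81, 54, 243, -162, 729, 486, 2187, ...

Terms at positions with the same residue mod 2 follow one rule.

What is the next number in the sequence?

-1458

Split by position mod 2 into 2 tracks.
Track A: 6, -18, 54, -162, 486. Geometric, ×-3 each step.
Track B: 27, 81, 243, 729, 2187. Powers 3^3, 3^4, 3^5, ….
The 11th slot belongs to track A; its 6th term is -1458.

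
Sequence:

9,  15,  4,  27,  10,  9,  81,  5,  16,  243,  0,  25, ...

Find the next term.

The terms cycle through 3 interleaved subsequences.
Track A is 9, 27, 81, 243, which is successive powers of 3.
Track B is 15, 10, 5, 0, which is arithmetic, step −5.
Track C is 4, 9, 16, 25, which is perfect squares starting at 2².
Position 13 → track A, term 5 = 729.

729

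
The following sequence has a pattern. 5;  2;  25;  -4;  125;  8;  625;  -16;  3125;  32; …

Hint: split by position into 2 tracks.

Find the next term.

Taking every 2nd term gives 2 separate tracks.
Track A: 5, 25, 125, 625, 3125. Powers of 5.
Track B: 2, -4, 8, -16, 32. Multiplying by -2 each time.
Position 11 → track A, term 6 = 15625.

15625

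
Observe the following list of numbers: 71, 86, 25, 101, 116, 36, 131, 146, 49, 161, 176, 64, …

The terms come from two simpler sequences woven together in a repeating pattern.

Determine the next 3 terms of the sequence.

Reading positions in blocks of 3 reveals the pattern AAB — 2 tracks woven together.
Track A = 71, 86, 101, 116, 131, 146, 161, 176: arithmetic, step +15.
Track B = 25, 36, 49, 64: the squares 5², 6², 7², ….
The 13th slot belongs to track A; its 9th term is 191.
Position 14 falls in track A as its term 10, giving 206.
Term 15 comes from track B (its 5th entry): 81.

191, 206, 81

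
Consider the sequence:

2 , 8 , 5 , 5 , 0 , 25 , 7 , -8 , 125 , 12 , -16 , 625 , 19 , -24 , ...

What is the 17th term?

Split by position mod 3 into 3 tracks.
Subsequence A: 2, 5, 7, 12, 19 (Fibonacci-style (each term is the sum of the two before it)).
Subsequence B: 8, 0, -8, -16, -24 (arithmetic with common difference −8).
Subsequence C: 5, 25, 125, 625 (geometric, ×5 each step).
Position 17 falls in subsequence B as its term 6, giving -32.

-32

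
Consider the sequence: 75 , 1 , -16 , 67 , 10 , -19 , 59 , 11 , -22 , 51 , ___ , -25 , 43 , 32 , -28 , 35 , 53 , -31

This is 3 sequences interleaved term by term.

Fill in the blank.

21

Taking every 3rd term gives 3 separate tracks.
Subsequence A: 75, 67, 59, 51, 43, 35. Arithmetic, step −8.
Subsequence B: 1, 10, 11, ?, 32, 53. Fibonacci-style (each term is the sum of the two before it).
Subsequence C: -16, -19, -22, -25, -28, -31. Subtracting 3 each time.
The gap is subsequence B's term 4; the rule gives 21.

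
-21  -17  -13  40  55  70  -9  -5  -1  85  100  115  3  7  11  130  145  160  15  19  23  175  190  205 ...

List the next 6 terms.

Reading positions in blocks of 6 reveals the pattern AAABBB — 2 tracks woven together.
Stream A: -21, -17, -13, -9, -5, -1, 3, 7, 11, 15, 19, 23 — arithmetic, step +4.
Stream B: 40, 55, 70, 85, 100, 115, 130, 145, 160, 175, 190, 205 — arithmetic with common difference +15.
Position 25 falls in stream A as its term 13, giving 27.
The 26th slot belongs to stream A; its 14th term is 31.
Position 27 falls in stream A as its term 15, giving 35.
Term 28 comes from stream B (its 13th entry): 220.
Position 29 falls in stream B as its term 14, giving 235.
Position 30 falls in stream B as its term 15, giving 250.

27, 31, 35, 220, 235, 250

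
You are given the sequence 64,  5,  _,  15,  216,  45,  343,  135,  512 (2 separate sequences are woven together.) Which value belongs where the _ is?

125

Odd-indexed and even-indexed terms follow separate rules.
Subsequence A: 64, ?, 216, 343, 512 — the cubes 4³, 5³, 6³, ….
Subsequence B: 5, 15, 45, 135 — geometric with ratio 3.
So the missing entry in subsequence A is 125.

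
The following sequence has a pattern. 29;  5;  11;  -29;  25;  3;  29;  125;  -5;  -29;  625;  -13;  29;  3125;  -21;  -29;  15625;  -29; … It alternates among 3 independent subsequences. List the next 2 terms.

Read the sequence 3 terms at a time; column i is its own pattern.
Track A is 29, -29, 29, -29, 29, -29, which is the oscillation 29·(−1)^(n+1).
Track B is 5, 25, 125, 625, 3125, 15625, which is powers of 5.
Track C is 11, 3, -5, -13, -21, -29, which is arithmetic, step −8.
Term 19 comes from track A (its 7th entry): 29.
Position 20 → track B, term 7 = 78125.

29, 78125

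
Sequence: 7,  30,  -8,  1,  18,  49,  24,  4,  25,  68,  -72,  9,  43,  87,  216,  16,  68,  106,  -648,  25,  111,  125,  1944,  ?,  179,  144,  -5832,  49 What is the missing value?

Read the sequence 4 terms at a time; column i is its own pattern.
Track A = 7, 18, 25, 43, 68, 111, 179: Fibonacci-style (each term is the sum of the two before it).
Track B = 30, 49, 68, 87, 106, 125, 144: linear: a_n = 11 + 19·n.
Track C = -8, 24, -72, 216, -648, 1944, -5832: geometric, ×-3 each step.
Track D = 1, 4, 9, 16, 25, ?, 49: the squares 1², 2², 3², ….
The gap is track D's term 6; the rule gives 36.

36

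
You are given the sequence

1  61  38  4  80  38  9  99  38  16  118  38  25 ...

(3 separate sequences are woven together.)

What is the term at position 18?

38

The terms cycle through 3 interleaved subsequences.
Subsequence A = 1, 4, 9, 16, 25: consecutive squares n² from n = 1.
Subsequence B = 61, 80, 99, 118: linear: a_n = 42 + 19·n.
Subsequence C = 38, 38, 38, 38: constant 38.
Term 18 comes from subsequence C (its 6th entry): 38.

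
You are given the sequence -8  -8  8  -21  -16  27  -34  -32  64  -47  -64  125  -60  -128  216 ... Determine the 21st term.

Read the sequence 3 terms at a time; column i is its own pattern.
Stream A = -8, -21, -34, -47, -60: subtracting 13 each time.
Stream B = -8, -16, -32, -64, -128: multiplying by 2 each time.
Stream C = 8, 27, 64, 125, 216: perfect cubes starting at 2³.
Position 21 falls in stream C as its term 7, giving 512.

512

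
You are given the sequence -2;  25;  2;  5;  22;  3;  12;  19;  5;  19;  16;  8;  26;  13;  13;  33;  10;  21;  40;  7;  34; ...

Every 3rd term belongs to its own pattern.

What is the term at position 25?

54

Split by position mod 3: positions 1, 4, 7, … form one track, and each other residue class forms its own.
Stream A: -2, 5, 12, 19, 26, 33, 40 (linear: a_n = -9 + 7·n).
Stream B: 25, 22, 19, 16, 13, 10, 7 (linear: a_n = 28 − 3·n).
Stream C: 2, 3, 5, 8, 13, 21, 34 (each term equals the sum of the previous two).
The 25th slot belongs to stream A; its 9th term is 54.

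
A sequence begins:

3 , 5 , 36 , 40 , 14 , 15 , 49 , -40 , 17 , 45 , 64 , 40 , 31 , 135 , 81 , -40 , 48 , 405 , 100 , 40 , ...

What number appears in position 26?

3645

Split by position mod 4: positions 1, 5, 9, … form one track, and each other residue class forms its own.
Subsequence A: 3, 14, 17, 31, 48 — Fibonacci-style (each term is the sum of the two before it).
Subsequence B: 5, 15, 45, 135, 405 — a geometric progression (common ratio 3).
Subsequence C: 36, 49, 64, 81, 100 — perfect squares starting at 6².
Subsequence D: 40, -40, 40, -40, 40 — the oscillation 40·(−1)^(n+1).
The 26th slot belongs to subsequence B; its 7th term is 3645.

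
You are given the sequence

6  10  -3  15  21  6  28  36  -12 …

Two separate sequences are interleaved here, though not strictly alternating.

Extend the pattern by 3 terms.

Reading positions in blocks of 3 reveals the pattern AAB — 2 tracks woven together.
Stream A is 6, 10, 15, 21, 28, 36, which is the triangular numbers T_3, T_4, ….
Stream B is -3, 6, -12, which is geometric, ×-2 each step.
Position 10 → stream A, term 7 = 45.
The 11th slot belongs to stream A; its 8th term is 55.
The 12th slot belongs to stream B; its 4th term is 24.

45, 55, 24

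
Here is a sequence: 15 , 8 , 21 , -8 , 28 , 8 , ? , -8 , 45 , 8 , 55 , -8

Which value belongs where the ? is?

36

Split by position mod 2 into 2 tracks.
Track A = 15, 21, 28, ?, 45, 55: triangular numbers starting at T_5.
Track B = 8, -8, 8, -8, 8, -8: the oscillation 8·(−1)^(n+1).
Track A's pattern makes the blank 36.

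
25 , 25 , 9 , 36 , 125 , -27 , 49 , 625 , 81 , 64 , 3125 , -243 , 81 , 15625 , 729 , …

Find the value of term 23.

Taking every 3rd term gives 3 separate tracks.
Subsequence A: 25, 36, 49, 64, 81 — the squares 5², 6², 7², ….
Subsequence B: 25, 125, 625, 3125, 15625 — powers of 5.
Subsequence C: 9, -27, 81, -243, 729 — multiplying by -3 each time.
Position 23 falls in subsequence B as its term 8, giving 1953125.

1953125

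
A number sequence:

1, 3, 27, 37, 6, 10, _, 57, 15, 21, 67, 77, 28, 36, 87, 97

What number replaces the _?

47

Reading positions in blocks of 4 reveals the pattern AABB — 2 tracks woven together.
Track A: 1, 3, 6, 10, 15, 21, 28, 36. Triangular numbers n(n+1)/2 for n = 1, 2, ….
Track B: 27, 37, ?, 57, 67, 77, 87, 97. Arithmetic with common difference +10.
Filling track B at index 3 by its rule yields 47.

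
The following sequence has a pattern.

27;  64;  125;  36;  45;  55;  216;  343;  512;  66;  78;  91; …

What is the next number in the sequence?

729

Reading positions in blocks of 6 reveals the pattern AAABBB — 2 tracks woven together.
Track A is 27, 64, 125, 216, 343, 512, which is consecutive cubes n³ from n = 3.
Track B is 36, 45, 55, 66, 78, 91, which is triangular numbers n(n+1)/2 for n = 8, 9, ….
Position 13 → track A, term 7 = 729.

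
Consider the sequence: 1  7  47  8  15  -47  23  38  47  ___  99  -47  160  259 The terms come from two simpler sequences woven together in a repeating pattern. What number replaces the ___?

Positions follow the repeating pattern AAB; grouping by letter gives 2 tracks.
Stream A = 1, 7, 8, 15, 23, 38, ?, 99, 160, 259: a Fibonacci-like recurrence a_n = a_{n-1} + a_{n-2}.
Stream B = 47, -47, 47, -47: oscillating between 47 and -47.
Stream A's pattern makes the blank 61.

61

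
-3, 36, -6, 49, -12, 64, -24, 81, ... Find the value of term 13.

-192

The terms cycle through 2 interleaved subsequences.
Stream A is -3, -6, -12, -24, which is geometric with ratio 2.
Stream B is 36, 49, 64, 81, which is consecutive squares n² from n = 6.
Term 13 comes from stream A (its 7th entry): -192.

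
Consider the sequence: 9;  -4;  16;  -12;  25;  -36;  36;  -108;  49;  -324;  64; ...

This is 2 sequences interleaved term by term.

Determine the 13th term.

81

The terms cycle through 2 interleaved subsequences.
Track A: 9, 16, 25, 36, 49, 64 (perfect squares starting at 3²).
Track B: -4, -12, -36, -108, -324 (multiplying by 3 each time).
Position 13 → track A, term 7 = 81.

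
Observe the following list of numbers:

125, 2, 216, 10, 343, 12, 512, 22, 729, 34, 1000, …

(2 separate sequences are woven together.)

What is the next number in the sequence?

56

The terms cycle through 2 interleaved subsequences.
Subsequence A: 125, 216, 343, 512, 729, 1000 — consecutive cubes n³ from n = 5.
Subsequence B: 2, 10, 12, 22, 34 — Fibonacci-style (each term is the sum of the two before it).
Position 12 falls in subsequence B as its term 6, giving 56.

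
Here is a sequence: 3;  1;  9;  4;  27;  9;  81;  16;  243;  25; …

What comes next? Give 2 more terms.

729, 36

Positions 1, 3, 5, … form one subsequence and positions 2, 4, 6, … form another.
Track A: 3, 9, 27, 81, 243 (powers of 3).
Track B: 1, 4, 9, 16, 25 (perfect squares starting at 1²).
Position 11 falls in track A as its term 6, giving 729.
Position 12 falls in track B as its term 6, giving 36.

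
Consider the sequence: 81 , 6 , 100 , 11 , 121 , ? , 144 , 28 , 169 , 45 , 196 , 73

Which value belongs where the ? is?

17

Split by position mod 2 into 2 tracks.
Subsequence A: 81, 100, 121, 144, 169, 196 — the squares 9², 10², 11², ….
Subsequence B: 6, 11, ?, 28, 45, 73 — each term equals the sum of the previous two.
Subsequence B's pattern makes the blank 17.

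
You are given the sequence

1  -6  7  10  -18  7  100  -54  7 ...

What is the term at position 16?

100000

The terms cycle through 3 interleaved subsequences.
Stream A = 1, 10, 100: successive powers of 10.
Stream B = -6, -18, -54: geometric, ×3 each step.
Stream C = 7, 7, 7: the constant sequence 7.
Term 16 comes from stream A (its 6th entry): 100000.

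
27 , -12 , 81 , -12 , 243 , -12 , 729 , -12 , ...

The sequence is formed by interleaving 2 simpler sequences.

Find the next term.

The terms cycle through 2 interleaved subsequences.
Stream A: 27, 81, 243, 729 — powers of 3.
Stream B: -12, -12, -12, -12 — the constant sequence -12.
Position 9 falls in stream A as its term 5, giving 2187.

2187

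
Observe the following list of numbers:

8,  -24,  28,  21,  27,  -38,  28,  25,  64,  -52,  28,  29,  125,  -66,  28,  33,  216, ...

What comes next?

Taking every 4th term gives 4 separate tracks.
Track A is 8, 27, 64, 125, 216, which is perfect cubes starting at 2³.
Track B is -24, -38, -52, -66, which is subtracting 14 each time.
Track C is 28, 28, 28, 28, which is the constant sequence 28.
Track D is 21, 25, 29, 33, which is linear: a_n = 17 + 4·n.
Term 18 comes from track B (its 5th entry): -80.

-80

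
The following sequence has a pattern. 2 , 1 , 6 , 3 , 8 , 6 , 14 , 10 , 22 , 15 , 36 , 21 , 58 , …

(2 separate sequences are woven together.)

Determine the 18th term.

Positions 1, 3, 5, … form one subsequence and positions 2, 4, 6, … form another.
Track A = 2, 6, 8, 14, 22, 36, 58: Fibonacci-style (each term is the sum of the two before it).
Track B = 1, 3, 6, 10, 15, 21: triangular numbers starting at T_1.
Position 18 → track B, term 9 = 45.

45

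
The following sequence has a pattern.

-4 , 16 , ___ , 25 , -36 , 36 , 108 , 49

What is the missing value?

12

Odd-indexed and even-indexed terms follow separate rules.
Stream A: -4, ?, -36, 108. Geometric, ×-3 each step.
Stream B: 16, 25, 36, 49. The squares 4², 5², 6², ….
Filling stream A at index 2 by its rule yields 12.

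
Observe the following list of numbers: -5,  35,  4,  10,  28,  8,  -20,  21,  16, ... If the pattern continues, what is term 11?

14

Read the sequence 3 terms at a time; column i is its own pattern.
Track A: -5, 10, -20 (geometric with ratio -2).
Track B: 35, 28, 21 (arithmetic, step −7).
Track C: 4, 8, 16 (powers 2^2, 2^3, 2^4, …).
The 11th slot belongs to track B; its 4th term is 14.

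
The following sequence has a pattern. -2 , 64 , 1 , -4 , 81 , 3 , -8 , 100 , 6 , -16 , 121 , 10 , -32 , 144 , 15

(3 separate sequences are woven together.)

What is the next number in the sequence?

The terms cycle through 3 interleaved subsequences.
Track A: -2, -4, -8, -16, -32. A geometric progression (common ratio 2).
Track B: 64, 81, 100, 121, 144. Consecutive squares n² from n = 8.
Track C: 1, 3, 6, 10, 15. The triangular numbers T_1, T_2, ….
Term 16 comes from track A (its 6th entry): -64.

-64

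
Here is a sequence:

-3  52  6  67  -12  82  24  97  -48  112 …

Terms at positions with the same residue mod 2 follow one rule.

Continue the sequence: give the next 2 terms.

96, 127

Positions 1, 3, 5, … form one subsequence and positions 2, 4, 6, … form another.
Track A is -3, 6, -12, 24, -48, which is multiplying by -2 each time.
Track B is 52, 67, 82, 97, 112, which is linear: a_n = 37 + 15·n.
The 11th slot belongs to track A; its 6th term is 96.
Position 12 → track B, term 6 = 127.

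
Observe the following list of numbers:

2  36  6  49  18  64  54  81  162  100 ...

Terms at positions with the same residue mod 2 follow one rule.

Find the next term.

Odd-indexed and even-indexed terms follow separate rules.
Track A is 2, 6, 18, 54, 162, which is a geometric progression (common ratio 3).
Track B is 36, 49, 64, 81, 100, which is consecutive squares n² from n = 6.
Term 11 comes from track A (its 6th entry): 486.

486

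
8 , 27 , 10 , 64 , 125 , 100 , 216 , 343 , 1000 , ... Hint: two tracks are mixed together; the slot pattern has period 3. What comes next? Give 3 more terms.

512, 729, 10000

The slot pattern repeats as AAB (period 3), so there are 2 interleaved tracks.
Track A: 8, 27, 64, 125, 216, 343 (the cubes 2³, 3³, 4³, …).
Track B: 10, 100, 1000 (successive powers of 10).
The 10th slot belongs to track A; its 7th term is 512.
Position 11 → track A, term 8 = 729.
Position 12 falls in track B as its term 4, giving 10000.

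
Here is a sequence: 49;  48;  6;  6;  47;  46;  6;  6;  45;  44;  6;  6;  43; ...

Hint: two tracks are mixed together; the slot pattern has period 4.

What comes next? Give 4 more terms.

Reading positions in blocks of 4 reveals the pattern AABB — 2 tracks woven together.
Stream A is 49, 48, 47, 46, 45, 44, 43, which is subtracting 1 each time.
Stream B is 6, 6, 6, 6, 6, 6, which is always 6.
The 14th slot belongs to stream A; its 8th term is 42.
Position 15 falls in stream B as its term 7, giving 6.
The 16th slot belongs to stream B; its 8th term is 6.
Position 17 falls in stream A as its term 9, giving 41.

42, 6, 6, 41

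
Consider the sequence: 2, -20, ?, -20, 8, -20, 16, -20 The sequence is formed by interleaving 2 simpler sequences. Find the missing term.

The terms cycle through 2 interleaved subsequences.
Track A = 2, ?, 8, 16: geometric with ratio 2.
Track B = -20, -20, -20, -20: constant -20.
Track A's pattern makes the blank 4.

4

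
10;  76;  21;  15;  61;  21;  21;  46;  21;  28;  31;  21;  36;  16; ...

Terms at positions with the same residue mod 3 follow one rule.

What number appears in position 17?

1

Read the sequence 3 terms at a time; column i is its own pattern.
Track A: 10, 15, 21, 28, 36 — triangular numbers starting at T_4.
Track B: 76, 61, 46, 31, 16 — arithmetic, step −15.
Track C: 21, 21, 21, 21 — always 21.
The 17th slot belongs to track B; its 6th term is 1.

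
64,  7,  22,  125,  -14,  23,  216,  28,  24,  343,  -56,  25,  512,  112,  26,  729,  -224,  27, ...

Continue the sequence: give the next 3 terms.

Read the sequence 3 terms at a time; column i is its own pattern.
Subsequence A: 64, 125, 216, 343, 512, 729. Consecutive cubes n³ from n = 4.
Subsequence B: 7, -14, 28, -56, 112, -224. Geometric with ratio -2.
Subsequence C: 22, 23, 24, 25, 26, 27. Arithmetic, step +1.
Term 19 comes from subsequence A (its 7th entry): 1000.
Term 20 comes from subsequence B (its 7th entry): 448.
Term 21 comes from subsequence C (its 7th entry): 28.

1000, 448, 28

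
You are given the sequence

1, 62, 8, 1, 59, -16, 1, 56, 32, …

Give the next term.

1

Split by position mod 3: positions 1, 4, 7, … form one track, and each other residue class forms its own.
Stream A: 1, 1, 1. Always 1.
Stream B: 62, 59, 56. Subtracting 3 each time.
Stream C: 8, -16, 32. Geometric, ×-2 each step.
Position 10 → stream A, term 4 = 1.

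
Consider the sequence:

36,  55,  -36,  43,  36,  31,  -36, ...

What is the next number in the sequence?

Taking every 2nd term gives 2 separate tracks.
Track A = 36, -36, 36, -36: oscillating between 36 and -36.
Track B = 55, 43, 31: subtracting 12 each time.
The 8th slot belongs to track B; its 4th term is 19.

19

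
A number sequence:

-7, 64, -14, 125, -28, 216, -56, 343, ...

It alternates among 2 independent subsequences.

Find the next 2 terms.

Taking every 2nd term gives 2 separate tracks.
Track A: -7, -14, -28, -56. Geometric with ratio 2.
Track B: 64, 125, 216, 343. Perfect cubes starting at 4³.
Term 9 comes from track A (its 5th entry): -112.
The 10th slot belongs to track B; its 5th term is 512.

-112, 512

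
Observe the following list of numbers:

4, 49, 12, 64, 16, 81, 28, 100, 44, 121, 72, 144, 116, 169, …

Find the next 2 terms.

188, 196

Odd-indexed and even-indexed terms follow separate rules.
Subsequence A: 4, 12, 16, 28, 44, 72, 116 — Fibonacci-style (each term is the sum of the two before it).
Subsequence B: 49, 64, 81, 100, 121, 144, 169 — the squares 7², 8², 9², ….
Term 15 comes from subsequence A (its 8th entry): 188.
Position 16 → subsequence B, term 8 = 196.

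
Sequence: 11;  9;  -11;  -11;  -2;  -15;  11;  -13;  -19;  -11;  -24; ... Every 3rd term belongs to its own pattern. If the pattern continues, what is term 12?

Taking every 3rd term gives 3 separate tracks.
Subsequence A: 11, -11, 11, -11. The oscillation 11·(−1)^(n+1).
Subsequence B: 9, -2, -13, -24. Linear: a_n = 20 − 11·n.
Subsequence C: -11, -15, -19. Arithmetic, step −4.
Term 12 comes from subsequence C (its 4th entry): -23.

-23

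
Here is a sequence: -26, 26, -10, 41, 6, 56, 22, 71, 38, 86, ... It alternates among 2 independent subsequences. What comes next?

54

Positions 1, 3, 5, … form one subsequence and positions 2, 4, 6, … form another.
Track A: -26, -10, 6, 22, 38 — arithmetic, step +16.
Track B: 26, 41, 56, 71, 86 — adding 15 each time.
The 11th slot belongs to track A; its 6th term is 54.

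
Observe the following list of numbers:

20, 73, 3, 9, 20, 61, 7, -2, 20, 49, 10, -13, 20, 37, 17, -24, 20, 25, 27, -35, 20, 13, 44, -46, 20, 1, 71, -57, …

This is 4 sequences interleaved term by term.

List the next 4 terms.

20, -11, 115, -68

Split by position mod 4 into 4 tracks.
Track A: 20, 20, 20, 20, 20, 20, 20 — constant 20.
Track B: 73, 61, 49, 37, 25, 13, 1 — subtracting 12 each time.
Track C: 3, 7, 10, 17, 27, 44, 71 — each term equals the sum of the previous two.
Track D: 9, -2, -13, -24, -35, -46, -57 — arithmetic, step −11.
Position 29 → track A, term 8 = 20.
Position 30 falls in track B as its term 8, giving -11.
Position 31 falls in track C as its term 8, giving 115.
The 32nd slot belongs to track D; its 8th term is -68.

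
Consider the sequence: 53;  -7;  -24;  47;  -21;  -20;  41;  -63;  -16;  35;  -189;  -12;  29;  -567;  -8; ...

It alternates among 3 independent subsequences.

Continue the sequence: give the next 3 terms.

The terms cycle through 3 interleaved subsequences.
Stream A: 53, 47, 41, 35, 29 (arithmetic, step −6).
Stream B: -7, -21, -63, -189, -567 (a geometric progression (common ratio 3)).
Stream C: -24, -20, -16, -12, -8 (arithmetic, step +4).
The 16th slot belongs to stream A; its 6th term is 23.
Term 17 comes from stream B (its 6th entry): -1701.
Term 18 comes from stream C (its 6th entry): -4.

23, -1701, -4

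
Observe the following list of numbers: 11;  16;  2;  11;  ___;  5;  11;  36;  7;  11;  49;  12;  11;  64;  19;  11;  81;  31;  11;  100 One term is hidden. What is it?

Split by position mod 3: positions 1, 4, 7, … form one track, and each other residue class forms its own.
Track A is 11, 11, 11, 11, 11, 11, 11, which is the constant sequence 11.
Track B is 16, ?, 36, 49, 64, 81, 100, which is the squares 4², 5², 6², ….
Track C is 2, 5, 7, 12, 19, 31, which is Fibonacci-style (each term is the sum of the two before it).
Filling track B at index 2 by its rule yields 25.

25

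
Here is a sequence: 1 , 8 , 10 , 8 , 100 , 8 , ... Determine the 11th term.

The terms cycle through 2 interleaved subsequences.
Track A: 1, 10, 100 (successive powers of 10).
Track B: 8, 8, 8 (the constant sequence 8).
Position 11 falls in track A as its term 6, giving 100000.

100000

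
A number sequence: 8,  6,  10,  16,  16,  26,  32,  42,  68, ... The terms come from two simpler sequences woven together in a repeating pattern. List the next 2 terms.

64, 110

Reading positions in blocks of 3 reveals the pattern ABB — 2 tracks woven together.
Track A: 8, 16, 32 (geometric, ×2 each step).
Track B: 6, 10, 16, 26, 42, 68 (Fibonacci-style (each term is the sum of the two before it)).
Term 10 comes from track A (its 4th entry): 64.
Position 11 → track B, term 7 = 110.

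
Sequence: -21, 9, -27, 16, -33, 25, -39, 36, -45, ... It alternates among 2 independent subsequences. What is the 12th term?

64

Odd-indexed and even-indexed terms follow separate rules.
Subsequence A = -21, -27, -33, -39, -45: subtracting 6 each time.
Subsequence B = 9, 16, 25, 36: the squares 3², 4², 5², ….
Term 12 comes from subsequence B (its 6th entry): 64.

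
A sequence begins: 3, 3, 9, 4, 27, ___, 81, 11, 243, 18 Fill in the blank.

Split by position mod 2 into 2 tracks.
Track A is 3, 9, 27, 81, 243, which is powers 3^1, 3^2, 3^3, ….
Track B is 3, 4, ?, 11, 18, which is Fibonacci-style (each term is the sum of the two before it).
Filling track B at index 3 by its rule yields 7.

7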